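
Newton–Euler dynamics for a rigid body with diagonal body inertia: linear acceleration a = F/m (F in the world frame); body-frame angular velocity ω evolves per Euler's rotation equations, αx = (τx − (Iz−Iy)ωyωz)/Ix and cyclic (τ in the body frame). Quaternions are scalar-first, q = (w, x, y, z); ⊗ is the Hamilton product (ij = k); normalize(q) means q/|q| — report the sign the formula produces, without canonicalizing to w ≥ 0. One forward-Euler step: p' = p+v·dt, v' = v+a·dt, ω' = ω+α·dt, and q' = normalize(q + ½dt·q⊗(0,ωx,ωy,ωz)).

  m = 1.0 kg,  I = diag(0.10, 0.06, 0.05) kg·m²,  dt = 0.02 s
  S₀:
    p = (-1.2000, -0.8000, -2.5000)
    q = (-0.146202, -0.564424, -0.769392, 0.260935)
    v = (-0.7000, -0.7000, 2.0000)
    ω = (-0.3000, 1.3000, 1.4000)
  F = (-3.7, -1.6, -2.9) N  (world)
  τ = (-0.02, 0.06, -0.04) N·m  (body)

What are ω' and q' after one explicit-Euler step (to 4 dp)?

ω' = (-0.3004, 1.3270, 1.3778)
q' = (-0.1415, -0.5780, -0.7640, 0.2492)

gyro term ω×Iω = (-0.0182, -0.0210, 0.0156)
(τ − ω×Iω)/I = (-0.0180, 1.3500, -1.1120)
new body rate ω' = (-0.3004, 1.3270, 1.3778)
Hamilton product q⊗(0,ω) = (0.4655734, -1.3725037, 0.5218505, -1.1692516)
q + ½dt·q⊗(0,ω), renormalized = (-0.1415, -0.5780, -0.7640, 0.2492)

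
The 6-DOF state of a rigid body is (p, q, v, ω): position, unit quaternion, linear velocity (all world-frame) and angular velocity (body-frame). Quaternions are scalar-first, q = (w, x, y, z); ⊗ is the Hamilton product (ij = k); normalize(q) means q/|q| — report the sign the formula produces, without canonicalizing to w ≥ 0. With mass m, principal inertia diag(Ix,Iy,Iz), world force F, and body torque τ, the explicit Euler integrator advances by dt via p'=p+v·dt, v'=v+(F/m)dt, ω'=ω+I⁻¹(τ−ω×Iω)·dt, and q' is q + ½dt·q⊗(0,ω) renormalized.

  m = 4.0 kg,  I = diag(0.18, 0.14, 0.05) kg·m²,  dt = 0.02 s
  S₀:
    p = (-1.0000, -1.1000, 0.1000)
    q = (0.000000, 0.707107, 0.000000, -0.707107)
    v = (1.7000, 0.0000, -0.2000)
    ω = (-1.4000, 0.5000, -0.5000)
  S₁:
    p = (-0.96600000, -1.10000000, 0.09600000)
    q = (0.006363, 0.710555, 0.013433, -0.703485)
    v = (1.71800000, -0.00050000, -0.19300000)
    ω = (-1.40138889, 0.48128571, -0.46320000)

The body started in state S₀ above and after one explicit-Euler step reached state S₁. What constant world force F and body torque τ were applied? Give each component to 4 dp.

F = (3.6000, -0.1000, 1.4000)
τ = (0.0100, -0.0400, 0.1200)

Δv = v₁−v₀ = (0.01800000, -0.00050000, 0.00700000)
F = m·Δv/dt = (3.6000, -0.1000, 1.4000)
Δω = ω₁−ω₀ = (-0.00138889, -0.01871429, 0.03680000)
applied torque τ = (0.0100, -0.0400, 0.1200)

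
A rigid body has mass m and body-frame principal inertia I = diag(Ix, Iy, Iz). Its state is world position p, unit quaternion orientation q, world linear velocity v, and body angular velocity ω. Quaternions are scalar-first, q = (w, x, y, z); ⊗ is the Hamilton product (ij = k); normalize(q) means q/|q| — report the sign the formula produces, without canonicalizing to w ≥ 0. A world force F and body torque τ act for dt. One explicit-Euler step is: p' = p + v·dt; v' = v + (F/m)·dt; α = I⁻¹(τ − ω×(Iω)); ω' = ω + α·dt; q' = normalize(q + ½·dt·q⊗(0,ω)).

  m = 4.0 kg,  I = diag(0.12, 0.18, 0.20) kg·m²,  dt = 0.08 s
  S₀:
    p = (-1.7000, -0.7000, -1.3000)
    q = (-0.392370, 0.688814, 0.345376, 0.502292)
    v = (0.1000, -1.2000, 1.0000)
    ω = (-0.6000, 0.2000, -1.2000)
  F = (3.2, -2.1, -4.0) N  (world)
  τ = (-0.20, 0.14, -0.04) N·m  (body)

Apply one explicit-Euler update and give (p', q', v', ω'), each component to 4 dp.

a = (0.8000, -0.5250, -1.0000)
new position p' = (-1.6920, -0.7960, -1.2200)
v' = v + a·dt = (0.1640, -1.2420, 0.9200)
α = I⁻¹(τ − ω×Iω) = (-1.6267, 1.0978, -0.1640)
ω + α·dt = (-0.7301, 0.2878, -1.2131)
q⊗(0,ω) = (0.9469636, -0.2794876, 0.4467276, 0.8158324)
updated quaternion q' = (-0.3540, 0.6766, 0.3627, 0.5341)

p' = (-1.6920, -0.7960, -1.2200)
q' = (-0.3540, 0.6766, 0.3627, 0.5341)
v' = (0.1640, -1.2420, 0.9200)
ω' = (-0.7301, 0.2878, -1.2131)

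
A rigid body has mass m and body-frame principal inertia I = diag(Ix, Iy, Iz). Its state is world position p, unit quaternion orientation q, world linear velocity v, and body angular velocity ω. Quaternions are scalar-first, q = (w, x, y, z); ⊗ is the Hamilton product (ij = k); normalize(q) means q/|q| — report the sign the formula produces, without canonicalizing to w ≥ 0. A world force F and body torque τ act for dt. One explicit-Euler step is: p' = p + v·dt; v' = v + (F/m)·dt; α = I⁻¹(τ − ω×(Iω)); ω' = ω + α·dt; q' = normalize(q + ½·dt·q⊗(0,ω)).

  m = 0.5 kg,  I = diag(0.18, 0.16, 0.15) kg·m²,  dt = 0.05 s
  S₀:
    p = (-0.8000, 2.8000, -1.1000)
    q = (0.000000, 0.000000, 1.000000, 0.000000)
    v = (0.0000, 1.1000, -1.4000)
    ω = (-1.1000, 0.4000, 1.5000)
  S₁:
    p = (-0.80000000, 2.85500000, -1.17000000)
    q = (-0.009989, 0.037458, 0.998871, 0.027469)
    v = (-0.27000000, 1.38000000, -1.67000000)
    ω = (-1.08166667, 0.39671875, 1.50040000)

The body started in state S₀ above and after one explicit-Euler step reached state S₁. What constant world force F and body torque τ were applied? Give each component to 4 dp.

F = (-2.7000, 2.8000, -2.7000)
τ = (0.0600, -0.0600, 0.0100)

rate change Δω = (0.01833333, -0.00328125, 0.00040000)
τ = I·(Δω/dt) + ω₀×(Iω₀) = (0.0600, -0.0600, 0.0100)
Δv = v₁−v₀ = (-0.27000000, 0.28000000, -0.27000000)
m·(v₁−v₀)/dt = (-2.7000, 2.8000, -2.7000)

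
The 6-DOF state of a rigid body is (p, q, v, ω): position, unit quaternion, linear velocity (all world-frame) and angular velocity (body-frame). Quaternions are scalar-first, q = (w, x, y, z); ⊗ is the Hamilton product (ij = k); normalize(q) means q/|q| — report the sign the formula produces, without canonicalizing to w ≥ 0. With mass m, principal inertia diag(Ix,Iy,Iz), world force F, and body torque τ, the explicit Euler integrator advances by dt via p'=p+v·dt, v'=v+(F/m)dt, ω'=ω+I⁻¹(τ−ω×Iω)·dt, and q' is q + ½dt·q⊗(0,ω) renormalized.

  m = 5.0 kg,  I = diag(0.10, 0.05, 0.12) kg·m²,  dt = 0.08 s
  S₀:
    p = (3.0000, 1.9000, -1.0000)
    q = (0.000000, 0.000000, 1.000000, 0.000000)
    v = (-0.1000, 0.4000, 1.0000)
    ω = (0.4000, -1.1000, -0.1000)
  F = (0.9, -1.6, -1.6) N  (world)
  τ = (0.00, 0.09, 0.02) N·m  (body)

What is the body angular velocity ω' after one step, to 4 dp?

ω' = (0.3938, -0.9573, -0.1013)

angular accel α = (-0.0770, 1.7840, -0.0167)
ω + α·dt = (0.3938, -0.9573, -0.1013)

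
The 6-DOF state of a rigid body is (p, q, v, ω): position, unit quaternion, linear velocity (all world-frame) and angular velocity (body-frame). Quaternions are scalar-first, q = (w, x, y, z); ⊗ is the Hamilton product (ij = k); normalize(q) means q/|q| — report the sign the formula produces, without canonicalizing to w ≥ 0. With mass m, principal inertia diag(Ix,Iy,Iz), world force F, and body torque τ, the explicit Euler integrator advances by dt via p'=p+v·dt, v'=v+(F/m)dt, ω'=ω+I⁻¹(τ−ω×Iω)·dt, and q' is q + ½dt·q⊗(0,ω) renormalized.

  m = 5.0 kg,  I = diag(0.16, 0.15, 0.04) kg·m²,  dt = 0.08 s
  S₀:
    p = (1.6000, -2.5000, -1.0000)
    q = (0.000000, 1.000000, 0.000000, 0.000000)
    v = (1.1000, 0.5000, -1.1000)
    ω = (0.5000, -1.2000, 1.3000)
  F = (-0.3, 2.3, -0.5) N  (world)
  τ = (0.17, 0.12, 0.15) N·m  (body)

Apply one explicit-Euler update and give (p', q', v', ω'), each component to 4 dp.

a = (-0.0600, 0.4600, -0.1000)
p + v·dt = (1.6880, -2.4600, -1.0880)
v + (F/m)dt = (1.0952, 0.5368, -1.1080)
ω×(Iω) gyroscopic = (0.1716, 0.0780, 0.0060)
α = I⁻¹(τ − ω×Iω) = (-0.0100, 0.2800, 3.6000)
ω' = ω + α·dt = (0.4992, -1.1776, 1.5880)
Hamilton product q⊗(0,ω) = (-0.5000000, 0.0000000, -1.3000000, -1.2000000)
updated quaternion q' = (-0.0199, 0.9973, -0.0519, -0.0479)

p' = (1.6880, -2.4600, -1.0880)
q' = (-0.0199, 0.9973, -0.0519, -0.0479)
v' = (1.0952, 0.5368, -1.1080)
ω' = (0.4992, -1.1776, 1.5880)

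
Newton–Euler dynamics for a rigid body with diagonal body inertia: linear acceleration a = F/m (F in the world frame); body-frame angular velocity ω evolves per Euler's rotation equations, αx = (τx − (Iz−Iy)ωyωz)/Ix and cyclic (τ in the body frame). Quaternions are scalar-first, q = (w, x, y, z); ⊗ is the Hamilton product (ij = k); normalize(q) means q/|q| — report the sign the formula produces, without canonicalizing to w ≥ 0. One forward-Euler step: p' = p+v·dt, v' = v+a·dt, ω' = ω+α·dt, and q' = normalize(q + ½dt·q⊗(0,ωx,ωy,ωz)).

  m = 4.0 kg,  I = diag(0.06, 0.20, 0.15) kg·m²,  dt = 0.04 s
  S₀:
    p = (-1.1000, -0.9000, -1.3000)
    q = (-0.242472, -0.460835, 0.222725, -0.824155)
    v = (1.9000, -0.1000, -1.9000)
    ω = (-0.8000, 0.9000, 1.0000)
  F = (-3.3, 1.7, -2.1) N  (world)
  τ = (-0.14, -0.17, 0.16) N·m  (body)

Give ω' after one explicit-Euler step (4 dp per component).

ω' = (-0.8633, 0.8516, 1.0695)

gyro term ω×Iω = (-0.0450, 0.0720, -0.1008)
(τ − ω×Iω)/I = (-1.5833, -1.2100, 1.7387)
new body rate ω' = (-0.8633, 0.8516, 1.0695)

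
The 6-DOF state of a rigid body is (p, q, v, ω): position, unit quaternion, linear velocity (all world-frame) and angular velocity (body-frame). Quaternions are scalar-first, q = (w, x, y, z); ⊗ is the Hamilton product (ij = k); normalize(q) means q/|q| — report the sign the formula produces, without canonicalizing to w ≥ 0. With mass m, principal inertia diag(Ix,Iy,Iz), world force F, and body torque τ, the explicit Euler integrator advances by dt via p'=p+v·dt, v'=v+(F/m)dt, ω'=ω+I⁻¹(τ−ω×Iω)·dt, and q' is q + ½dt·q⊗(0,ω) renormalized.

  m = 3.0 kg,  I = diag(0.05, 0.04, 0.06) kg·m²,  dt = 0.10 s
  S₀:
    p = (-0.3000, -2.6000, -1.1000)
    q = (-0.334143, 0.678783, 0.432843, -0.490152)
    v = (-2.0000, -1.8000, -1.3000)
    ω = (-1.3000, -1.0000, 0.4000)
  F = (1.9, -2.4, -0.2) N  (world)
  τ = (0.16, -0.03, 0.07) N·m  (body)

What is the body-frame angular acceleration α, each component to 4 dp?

ω×(Iω) gyroscopic = (-0.0080, 0.0052, -0.0130)
(τ − ω×Iω)/I = (3.3600, -0.8800, 1.3833)

α = (3.3600, -0.8800, 1.3833)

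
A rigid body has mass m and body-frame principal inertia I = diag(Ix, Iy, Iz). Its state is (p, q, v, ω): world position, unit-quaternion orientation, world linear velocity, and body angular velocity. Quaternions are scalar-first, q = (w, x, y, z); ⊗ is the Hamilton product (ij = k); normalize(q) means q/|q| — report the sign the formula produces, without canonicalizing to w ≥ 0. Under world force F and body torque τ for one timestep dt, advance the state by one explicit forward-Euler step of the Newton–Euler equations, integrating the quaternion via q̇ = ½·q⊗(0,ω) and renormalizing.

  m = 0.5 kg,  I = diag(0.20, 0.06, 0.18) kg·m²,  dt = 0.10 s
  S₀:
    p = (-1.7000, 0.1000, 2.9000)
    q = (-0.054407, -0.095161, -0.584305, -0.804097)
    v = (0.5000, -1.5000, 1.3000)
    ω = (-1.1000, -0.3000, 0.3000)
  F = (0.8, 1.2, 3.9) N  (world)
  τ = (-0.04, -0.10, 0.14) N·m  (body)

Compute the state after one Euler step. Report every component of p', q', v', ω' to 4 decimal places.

p' = (-1.6500, -0.0500, 3.0300)
q' = (-0.0562, -0.1128, -0.5369, -0.8342)
v' = (0.6600, -1.2600, 2.0800)
ω' = (-1.1146, -0.4557, 0.4034)

p' = p + v·dt = (-1.6500, -0.0500, 3.0300)
new velocity v' = (0.6600, -1.2600, 2.0800)
precession coupling ω×(Iω) = (-0.0108, -0.0066, -0.0462)
α = I⁻¹(τ − ω×Iω) = (-0.1460, -1.5567, 1.0344)
ω' = ω + α·dt = (-1.1146, -0.4557, 0.4034)
Hamilton product q⊗(0,ω) = (-0.0387395, -0.3566729, 0.9293771, -0.6305093)
q' = normalize(q + ½dt·q⊗(0,ω)) = (-0.0562, -0.1128, -0.5369, -0.8342)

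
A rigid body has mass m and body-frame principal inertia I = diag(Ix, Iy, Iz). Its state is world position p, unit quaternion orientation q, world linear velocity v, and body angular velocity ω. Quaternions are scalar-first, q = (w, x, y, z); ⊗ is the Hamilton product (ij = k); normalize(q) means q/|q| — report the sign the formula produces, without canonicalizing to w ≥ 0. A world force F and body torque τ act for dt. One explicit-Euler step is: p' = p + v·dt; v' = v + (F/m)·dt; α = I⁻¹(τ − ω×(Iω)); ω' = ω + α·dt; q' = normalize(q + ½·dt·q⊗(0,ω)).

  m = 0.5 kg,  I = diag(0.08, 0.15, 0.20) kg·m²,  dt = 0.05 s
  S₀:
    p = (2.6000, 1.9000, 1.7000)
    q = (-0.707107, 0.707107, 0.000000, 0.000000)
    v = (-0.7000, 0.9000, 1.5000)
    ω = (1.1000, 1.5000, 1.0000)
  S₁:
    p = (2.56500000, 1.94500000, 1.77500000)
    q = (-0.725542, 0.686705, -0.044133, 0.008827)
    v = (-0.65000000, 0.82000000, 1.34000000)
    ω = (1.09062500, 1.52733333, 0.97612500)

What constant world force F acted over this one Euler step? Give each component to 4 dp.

v₁ − v₀ = (0.05000000, -0.08000000, -0.16000000)
F = m·Δv/dt = (0.5000, -0.8000, -1.6000)

F = (0.5000, -0.8000, -1.6000)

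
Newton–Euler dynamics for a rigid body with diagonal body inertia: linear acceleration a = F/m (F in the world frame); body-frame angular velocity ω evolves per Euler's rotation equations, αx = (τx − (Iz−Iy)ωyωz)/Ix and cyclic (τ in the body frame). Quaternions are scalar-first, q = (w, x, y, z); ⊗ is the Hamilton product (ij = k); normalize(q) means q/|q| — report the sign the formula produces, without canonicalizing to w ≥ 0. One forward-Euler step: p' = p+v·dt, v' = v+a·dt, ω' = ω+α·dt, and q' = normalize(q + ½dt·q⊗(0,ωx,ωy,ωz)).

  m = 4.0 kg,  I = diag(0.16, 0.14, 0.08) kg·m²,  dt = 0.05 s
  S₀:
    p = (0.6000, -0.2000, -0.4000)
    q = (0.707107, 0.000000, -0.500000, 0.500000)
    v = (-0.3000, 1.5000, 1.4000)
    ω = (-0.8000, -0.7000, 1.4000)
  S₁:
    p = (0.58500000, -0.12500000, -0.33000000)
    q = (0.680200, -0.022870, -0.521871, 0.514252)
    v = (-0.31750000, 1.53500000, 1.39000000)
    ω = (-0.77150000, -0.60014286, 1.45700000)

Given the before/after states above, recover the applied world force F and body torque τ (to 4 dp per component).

F = (-1.4000, 2.8000, -0.8000)
τ = (0.1500, 0.1900, 0.0800)

v₁ − v₀ = (-0.01750000, 0.03500000, -0.01000000)
F = m·Δv/dt = (-1.4000, 2.8000, -0.8000)
rate change Δω = (0.02850000, 0.09985714, 0.05700000)
ω₀×(Iω₀) = (0.0588, -0.0896, -0.0112)
applied torque τ = (0.1500, 0.1900, 0.0800)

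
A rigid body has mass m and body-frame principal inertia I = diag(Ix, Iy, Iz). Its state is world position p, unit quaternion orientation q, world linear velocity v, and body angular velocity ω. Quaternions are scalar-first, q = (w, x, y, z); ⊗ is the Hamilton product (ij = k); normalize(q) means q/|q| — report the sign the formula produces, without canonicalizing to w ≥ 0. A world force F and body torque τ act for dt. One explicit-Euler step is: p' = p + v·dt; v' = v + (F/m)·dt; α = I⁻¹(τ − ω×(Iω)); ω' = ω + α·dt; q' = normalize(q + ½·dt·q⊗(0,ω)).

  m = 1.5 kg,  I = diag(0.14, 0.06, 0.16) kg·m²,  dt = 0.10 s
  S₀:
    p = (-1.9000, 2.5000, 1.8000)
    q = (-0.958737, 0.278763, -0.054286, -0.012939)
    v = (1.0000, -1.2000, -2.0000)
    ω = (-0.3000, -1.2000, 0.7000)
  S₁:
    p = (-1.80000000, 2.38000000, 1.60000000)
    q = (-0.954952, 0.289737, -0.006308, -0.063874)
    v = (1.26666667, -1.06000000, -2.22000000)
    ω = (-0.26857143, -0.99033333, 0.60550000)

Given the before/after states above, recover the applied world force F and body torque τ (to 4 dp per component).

ω₁ − ω₀ = (0.03142857, 0.20966667, -0.09450000)
applied torque τ = (-0.0400, 0.1300, -0.1800)
v₁ − v₀ = (0.26666667, 0.14000000, -0.22000000)
m·(v₁−v₀)/dt = (4.0000, 2.1000, -3.3000)

F = (4.0000, 2.1000, -3.3000)
τ = (-0.0400, 0.1300, -0.1800)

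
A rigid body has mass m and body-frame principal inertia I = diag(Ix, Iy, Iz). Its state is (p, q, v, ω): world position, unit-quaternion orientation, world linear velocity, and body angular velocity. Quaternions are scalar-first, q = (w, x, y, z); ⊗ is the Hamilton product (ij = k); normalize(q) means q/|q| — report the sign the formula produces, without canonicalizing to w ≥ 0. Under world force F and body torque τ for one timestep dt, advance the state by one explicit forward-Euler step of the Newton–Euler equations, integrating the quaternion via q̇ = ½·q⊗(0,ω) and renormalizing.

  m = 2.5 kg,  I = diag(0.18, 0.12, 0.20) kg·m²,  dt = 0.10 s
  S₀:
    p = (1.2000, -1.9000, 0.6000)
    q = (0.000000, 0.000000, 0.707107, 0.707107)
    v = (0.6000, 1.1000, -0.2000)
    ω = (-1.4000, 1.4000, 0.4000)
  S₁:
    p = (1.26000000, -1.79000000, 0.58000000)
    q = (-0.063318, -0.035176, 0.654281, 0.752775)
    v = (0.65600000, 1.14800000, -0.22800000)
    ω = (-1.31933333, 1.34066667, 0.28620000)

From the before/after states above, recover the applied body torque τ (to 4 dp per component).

rate change Δω = (0.08066667, -0.05933333, -0.11380000)
I·α + gyro = (0.1900, -0.0600, -0.1100)

τ = (0.1900, -0.0600, -0.1100)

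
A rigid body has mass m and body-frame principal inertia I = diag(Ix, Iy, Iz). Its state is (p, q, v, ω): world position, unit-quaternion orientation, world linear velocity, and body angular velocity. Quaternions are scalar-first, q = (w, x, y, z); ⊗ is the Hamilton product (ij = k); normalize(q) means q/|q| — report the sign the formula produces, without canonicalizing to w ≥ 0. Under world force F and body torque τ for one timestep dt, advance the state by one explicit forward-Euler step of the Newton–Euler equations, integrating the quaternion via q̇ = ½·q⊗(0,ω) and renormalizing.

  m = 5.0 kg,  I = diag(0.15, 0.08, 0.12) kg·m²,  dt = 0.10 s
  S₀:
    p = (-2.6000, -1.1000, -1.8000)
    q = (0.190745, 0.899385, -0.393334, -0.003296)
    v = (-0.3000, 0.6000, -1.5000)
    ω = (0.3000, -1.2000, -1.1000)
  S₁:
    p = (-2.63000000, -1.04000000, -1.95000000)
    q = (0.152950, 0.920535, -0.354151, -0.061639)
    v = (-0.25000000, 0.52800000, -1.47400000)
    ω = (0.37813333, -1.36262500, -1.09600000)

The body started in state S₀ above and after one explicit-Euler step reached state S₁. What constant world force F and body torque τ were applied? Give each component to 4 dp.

v₁ − v₀ = (0.05000000, -0.07200000, 0.02600000)
applied force F = (2.5000, -3.6000, 1.3000)
rate change Δω = (0.07813333, -0.16262500, 0.00400000)
precession coupling = (0.0528, -0.0099, 0.0252)
applied torque τ = (0.1700, -0.1400, 0.0300)

F = (2.5000, -3.6000, 1.3000)
τ = (0.1700, -0.1400, 0.0300)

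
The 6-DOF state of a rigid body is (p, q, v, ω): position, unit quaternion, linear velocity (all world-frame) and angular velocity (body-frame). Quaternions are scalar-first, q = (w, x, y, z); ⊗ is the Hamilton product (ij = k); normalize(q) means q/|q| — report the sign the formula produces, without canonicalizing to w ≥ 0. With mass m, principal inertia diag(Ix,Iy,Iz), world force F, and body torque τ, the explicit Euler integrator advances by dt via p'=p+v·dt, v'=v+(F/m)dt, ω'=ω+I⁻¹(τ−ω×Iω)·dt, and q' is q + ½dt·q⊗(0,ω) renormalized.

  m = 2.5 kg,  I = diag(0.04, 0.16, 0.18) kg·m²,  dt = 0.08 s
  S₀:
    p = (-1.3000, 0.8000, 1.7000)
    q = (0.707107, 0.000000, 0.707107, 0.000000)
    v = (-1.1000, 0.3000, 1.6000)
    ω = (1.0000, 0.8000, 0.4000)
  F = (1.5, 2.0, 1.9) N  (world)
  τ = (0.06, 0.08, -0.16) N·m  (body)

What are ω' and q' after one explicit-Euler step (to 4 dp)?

ω×(Iω) gyroscopic = (0.0064, -0.0560, 0.0960)
α = I⁻¹(τ − ω×Iω) = (1.3400, 0.8500, -1.4222)
ω + α·dt = (1.1072, 0.8680, 0.2862)
q⊗(0,ω) = (-0.5656856, 0.9899498, 0.5656856, -0.4242642)
updated quaternion q' = (0.6835, 0.0395, 0.7287, -0.0169)

ω' = (1.1072, 0.8680, 0.2862)
q' = (0.6835, 0.0395, 0.7287, -0.0169)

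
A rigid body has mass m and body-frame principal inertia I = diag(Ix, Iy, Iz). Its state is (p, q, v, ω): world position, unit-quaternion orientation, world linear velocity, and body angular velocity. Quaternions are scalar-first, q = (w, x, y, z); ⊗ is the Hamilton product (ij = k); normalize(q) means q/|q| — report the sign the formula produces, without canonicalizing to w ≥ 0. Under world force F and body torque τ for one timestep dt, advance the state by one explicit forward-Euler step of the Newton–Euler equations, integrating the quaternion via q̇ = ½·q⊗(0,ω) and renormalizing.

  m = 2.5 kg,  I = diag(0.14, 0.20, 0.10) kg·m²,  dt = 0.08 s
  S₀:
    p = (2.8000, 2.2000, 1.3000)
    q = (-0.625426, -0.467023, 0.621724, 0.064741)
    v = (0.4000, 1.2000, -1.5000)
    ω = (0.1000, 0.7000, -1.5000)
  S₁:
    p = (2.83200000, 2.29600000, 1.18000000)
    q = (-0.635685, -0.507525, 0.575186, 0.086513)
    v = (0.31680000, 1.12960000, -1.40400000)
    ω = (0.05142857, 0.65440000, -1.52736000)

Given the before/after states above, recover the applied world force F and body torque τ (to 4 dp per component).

rate change Δω = (-0.04857143, -0.04560000, -0.02736000)
τ = I·(Δω/dt) + ω₀×(Iω₀) = (0.0200, -0.1200, -0.0300)
velocity change Δv = (-0.08320000, -0.07040000, 0.09600000)
m·(v₁−v₀)/dt = (-2.6000, -2.2000, 3.0000)

F = (-2.6000, -2.2000, 3.0000)
τ = (0.0200, -0.1200, -0.0300)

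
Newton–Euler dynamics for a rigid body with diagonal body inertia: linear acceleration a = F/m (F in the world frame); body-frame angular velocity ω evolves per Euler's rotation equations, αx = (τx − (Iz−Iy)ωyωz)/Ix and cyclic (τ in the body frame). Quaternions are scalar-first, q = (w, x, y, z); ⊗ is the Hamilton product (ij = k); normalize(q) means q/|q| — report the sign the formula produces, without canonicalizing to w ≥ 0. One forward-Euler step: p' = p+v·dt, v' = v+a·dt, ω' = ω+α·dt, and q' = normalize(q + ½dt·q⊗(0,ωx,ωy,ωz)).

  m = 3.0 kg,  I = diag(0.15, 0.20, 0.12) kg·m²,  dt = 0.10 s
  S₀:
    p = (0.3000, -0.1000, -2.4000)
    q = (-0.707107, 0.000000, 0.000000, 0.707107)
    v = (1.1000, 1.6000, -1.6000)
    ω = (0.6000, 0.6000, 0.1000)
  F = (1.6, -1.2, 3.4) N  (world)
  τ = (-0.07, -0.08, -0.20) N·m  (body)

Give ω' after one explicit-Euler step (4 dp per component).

angular accel α = (-0.4347, -0.4090, -1.8167)
ω' = ω + α·dt = (0.5565, 0.5591, -0.0817)

ω' = (0.5565, 0.5591, -0.0817)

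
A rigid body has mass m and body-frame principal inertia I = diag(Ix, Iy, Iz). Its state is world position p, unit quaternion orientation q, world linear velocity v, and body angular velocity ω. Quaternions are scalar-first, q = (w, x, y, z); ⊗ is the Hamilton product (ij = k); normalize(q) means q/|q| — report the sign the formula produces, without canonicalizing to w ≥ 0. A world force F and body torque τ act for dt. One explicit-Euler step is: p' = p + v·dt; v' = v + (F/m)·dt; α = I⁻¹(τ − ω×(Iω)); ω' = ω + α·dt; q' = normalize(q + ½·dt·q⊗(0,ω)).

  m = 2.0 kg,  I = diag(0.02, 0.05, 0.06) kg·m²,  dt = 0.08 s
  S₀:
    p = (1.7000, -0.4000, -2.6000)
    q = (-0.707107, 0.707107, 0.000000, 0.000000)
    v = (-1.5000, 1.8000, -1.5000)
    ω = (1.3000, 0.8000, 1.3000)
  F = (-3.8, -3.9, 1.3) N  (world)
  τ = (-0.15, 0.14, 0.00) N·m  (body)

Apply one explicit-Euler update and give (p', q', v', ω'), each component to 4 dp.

p' = (1.5800, -0.2560, -2.7200)
q' = (-0.7415, 0.6682, -0.0592, -0.0141)
v' = (-1.6520, 1.6440, -1.4480)
ω' = (0.6584, 1.1322, 1.2584)

angular accel α = (-8.0200, 4.1520, -0.5200)
ω' = ω + α·dt = (0.6584, 1.1322, 1.2584)
q⊗(0,ω) = (-0.9192391, -0.9192391, -1.4849247, -0.3535535)
updated quaternion q' = (-0.7415, 0.6682, -0.0592, -0.0141)
p + v·dt = (1.5800, -0.2560, -2.7200)
v' = v + a·dt = (-1.6520, 1.6440, -1.4480)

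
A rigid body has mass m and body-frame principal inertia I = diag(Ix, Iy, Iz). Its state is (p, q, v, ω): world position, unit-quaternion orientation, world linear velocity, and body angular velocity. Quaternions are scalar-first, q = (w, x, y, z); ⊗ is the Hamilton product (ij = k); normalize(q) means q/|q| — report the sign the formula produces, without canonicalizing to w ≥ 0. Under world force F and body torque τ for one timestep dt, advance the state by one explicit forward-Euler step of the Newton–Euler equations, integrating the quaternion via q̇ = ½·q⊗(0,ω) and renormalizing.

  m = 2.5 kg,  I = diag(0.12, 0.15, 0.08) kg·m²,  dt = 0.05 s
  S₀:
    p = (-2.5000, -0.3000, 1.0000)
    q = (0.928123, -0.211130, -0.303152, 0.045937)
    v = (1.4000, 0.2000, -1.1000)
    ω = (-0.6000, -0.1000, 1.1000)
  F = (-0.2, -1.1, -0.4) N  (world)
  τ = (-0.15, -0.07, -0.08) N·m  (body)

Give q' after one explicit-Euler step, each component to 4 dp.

q' = (0.9225, -0.2332, -0.3002, 0.0674)

Hamilton product q⊗(0,ω) = (-0.2075239, -0.8857473, 0.1118685, 0.8601571)
updated quaternion q' = (0.9225, -0.2332, -0.3002, 0.0674)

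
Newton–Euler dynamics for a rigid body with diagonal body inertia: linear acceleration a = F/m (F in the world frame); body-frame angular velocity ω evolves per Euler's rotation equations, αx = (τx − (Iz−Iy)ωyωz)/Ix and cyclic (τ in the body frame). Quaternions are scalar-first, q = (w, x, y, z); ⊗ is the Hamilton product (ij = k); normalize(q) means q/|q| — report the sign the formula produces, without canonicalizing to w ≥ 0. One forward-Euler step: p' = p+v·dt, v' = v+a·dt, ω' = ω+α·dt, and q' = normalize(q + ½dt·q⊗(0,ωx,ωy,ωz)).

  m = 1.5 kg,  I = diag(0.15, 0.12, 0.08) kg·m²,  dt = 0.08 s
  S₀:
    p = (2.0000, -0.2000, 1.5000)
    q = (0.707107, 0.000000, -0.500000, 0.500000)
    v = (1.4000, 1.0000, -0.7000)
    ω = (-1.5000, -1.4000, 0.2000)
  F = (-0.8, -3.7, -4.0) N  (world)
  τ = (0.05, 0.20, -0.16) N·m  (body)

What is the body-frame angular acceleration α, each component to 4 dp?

ω×(Iω) gyroscopic = (0.0112, -0.0210, -0.0630)
α = I⁻¹(τ − ω×Iω) = (0.2587, 1.8417, -1.2125)

α = (0.2587, 1.8417, -1.2125)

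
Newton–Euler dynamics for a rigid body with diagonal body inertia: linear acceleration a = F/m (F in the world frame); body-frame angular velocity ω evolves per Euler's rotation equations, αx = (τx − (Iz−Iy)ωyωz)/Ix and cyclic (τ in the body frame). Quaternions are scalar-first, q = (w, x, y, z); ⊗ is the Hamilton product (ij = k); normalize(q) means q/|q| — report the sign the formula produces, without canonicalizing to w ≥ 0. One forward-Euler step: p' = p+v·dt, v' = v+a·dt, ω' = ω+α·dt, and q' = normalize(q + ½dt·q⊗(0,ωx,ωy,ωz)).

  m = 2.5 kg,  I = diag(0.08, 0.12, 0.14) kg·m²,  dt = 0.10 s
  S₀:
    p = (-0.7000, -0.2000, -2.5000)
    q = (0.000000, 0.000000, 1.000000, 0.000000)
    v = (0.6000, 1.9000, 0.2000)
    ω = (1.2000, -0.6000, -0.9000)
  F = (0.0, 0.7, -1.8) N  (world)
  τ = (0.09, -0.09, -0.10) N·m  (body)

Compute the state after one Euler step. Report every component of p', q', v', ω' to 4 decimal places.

ω×(Iω) gyroscopic = (0.0108, 0.0648, -0.0288)
angular accel α = (0.9900, -1.2900, -0.5086)
ω' = ω + α·dt = (1.2990, -0.7290, -0.9509)
Hamilton product q⊗(0,ω) = (0.6000000, -0.9000000, 0.0000000, -1.2000000)
updated quaternion q' = (0.0299, -0.0449, 0.9968, -0.0598)
a = F/m = (0.0000, 0.2800, -0.7200)
new position p' = (-0.6400, -0.0100, -2.4800)
v + (F/m)dt = (0.6000, 1.9280, 0.1280)

p' = (-0.6400, -0.0100, -2.4800)
q' = (0.0299, -0.0449, 0.9968, -0.0598)
v' = (0.6000, 1.9280, 0.1280)
ω' = (1.2990, -0.7290, -0.9509)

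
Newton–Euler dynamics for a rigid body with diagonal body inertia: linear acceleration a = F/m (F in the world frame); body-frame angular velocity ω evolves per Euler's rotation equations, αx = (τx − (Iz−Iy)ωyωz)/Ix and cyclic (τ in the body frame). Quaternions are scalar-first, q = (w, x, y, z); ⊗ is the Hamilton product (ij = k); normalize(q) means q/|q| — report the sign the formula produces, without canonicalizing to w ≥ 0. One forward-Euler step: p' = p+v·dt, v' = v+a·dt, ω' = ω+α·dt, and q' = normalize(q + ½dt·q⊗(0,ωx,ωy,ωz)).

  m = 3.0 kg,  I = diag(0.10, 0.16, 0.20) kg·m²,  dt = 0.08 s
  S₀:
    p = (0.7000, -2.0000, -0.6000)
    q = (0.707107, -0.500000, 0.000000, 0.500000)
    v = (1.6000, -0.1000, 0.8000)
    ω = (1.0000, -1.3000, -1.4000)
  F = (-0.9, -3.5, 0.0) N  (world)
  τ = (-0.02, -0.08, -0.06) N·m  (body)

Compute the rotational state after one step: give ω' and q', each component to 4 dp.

gyro term ω×Iω = (0.0728, 0.1400, -0.0780)
α = I⁻¹(τ − ω×Iω) = (-0.9280, -1.3750, 0.0900)
ω' = ω + α·dt = (0.9258, -1.4100, -1.3928)
Hamilton product q⊗(0,ω) = (1.2000000, 1.3571070, -1.1192391, -0.3399498)
q + ½dt·q⊗(0,ω), renormalized = (0.7523, -0.4441, -0.0446, 0.4846)

ω' = (0.9258, -1.4100, -1.3928)
q' = (0.7523, -0.4441, -0.0446, 0.4846)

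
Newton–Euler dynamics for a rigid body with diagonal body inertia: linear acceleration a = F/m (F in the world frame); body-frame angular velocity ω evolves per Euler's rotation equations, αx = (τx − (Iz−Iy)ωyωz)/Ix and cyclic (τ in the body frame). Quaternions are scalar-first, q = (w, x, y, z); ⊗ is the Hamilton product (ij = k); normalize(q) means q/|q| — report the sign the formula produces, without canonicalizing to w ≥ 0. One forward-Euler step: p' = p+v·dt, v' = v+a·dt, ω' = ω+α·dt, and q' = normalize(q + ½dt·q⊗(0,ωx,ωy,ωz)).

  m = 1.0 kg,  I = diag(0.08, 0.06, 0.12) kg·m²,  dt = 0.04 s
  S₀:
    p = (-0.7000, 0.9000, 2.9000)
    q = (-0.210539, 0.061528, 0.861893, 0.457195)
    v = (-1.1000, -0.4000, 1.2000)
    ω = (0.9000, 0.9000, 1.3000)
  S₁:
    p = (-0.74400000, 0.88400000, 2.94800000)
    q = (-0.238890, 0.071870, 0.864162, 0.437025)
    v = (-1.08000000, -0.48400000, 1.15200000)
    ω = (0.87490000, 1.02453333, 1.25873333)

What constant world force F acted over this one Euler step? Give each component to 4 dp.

Δv = v₁−v₀ = (0.02000000, -0.08400000, -0.04800000)
F = m·Δv/dt = (0.5000, -2.1000, -1.2000)

F = (0.5000, -2.1000, -1.2000)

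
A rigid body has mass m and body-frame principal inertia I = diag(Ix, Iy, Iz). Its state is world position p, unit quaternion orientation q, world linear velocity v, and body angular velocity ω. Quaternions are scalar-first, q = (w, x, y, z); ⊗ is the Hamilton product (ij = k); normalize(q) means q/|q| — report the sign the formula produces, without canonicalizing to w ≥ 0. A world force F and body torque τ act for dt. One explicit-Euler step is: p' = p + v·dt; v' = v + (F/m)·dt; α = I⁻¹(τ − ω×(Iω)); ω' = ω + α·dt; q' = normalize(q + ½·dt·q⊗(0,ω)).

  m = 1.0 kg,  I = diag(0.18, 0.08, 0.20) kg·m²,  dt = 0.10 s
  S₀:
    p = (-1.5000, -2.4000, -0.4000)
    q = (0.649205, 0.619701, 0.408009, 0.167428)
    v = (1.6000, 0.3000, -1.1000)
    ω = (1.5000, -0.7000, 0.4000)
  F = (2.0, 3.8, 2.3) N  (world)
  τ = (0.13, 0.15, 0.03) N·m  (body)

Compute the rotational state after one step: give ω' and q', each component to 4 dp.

gyro term ω×Iω = (-0.0336, -0.0120, 0.1050)
(τ − ω×Iω)/I = (0.9089, 2.0250, -0.3750)
ω' = ω + α·dt = (1.5909, -0.4975, 0.3625)
q⊗(0,ω) = (-0.7109164, 1.2542107, -0.4511819, -0.7861222)
q' = normalize(q + ½dt·q⊗(0,ω)) = (0.6114, 0.6800, 0.3841, 0.1277)

ω' = (1.5909, -0.4975, 0.3625)
q' = (0.6114, 0.6800, 0.3841, 0.1277)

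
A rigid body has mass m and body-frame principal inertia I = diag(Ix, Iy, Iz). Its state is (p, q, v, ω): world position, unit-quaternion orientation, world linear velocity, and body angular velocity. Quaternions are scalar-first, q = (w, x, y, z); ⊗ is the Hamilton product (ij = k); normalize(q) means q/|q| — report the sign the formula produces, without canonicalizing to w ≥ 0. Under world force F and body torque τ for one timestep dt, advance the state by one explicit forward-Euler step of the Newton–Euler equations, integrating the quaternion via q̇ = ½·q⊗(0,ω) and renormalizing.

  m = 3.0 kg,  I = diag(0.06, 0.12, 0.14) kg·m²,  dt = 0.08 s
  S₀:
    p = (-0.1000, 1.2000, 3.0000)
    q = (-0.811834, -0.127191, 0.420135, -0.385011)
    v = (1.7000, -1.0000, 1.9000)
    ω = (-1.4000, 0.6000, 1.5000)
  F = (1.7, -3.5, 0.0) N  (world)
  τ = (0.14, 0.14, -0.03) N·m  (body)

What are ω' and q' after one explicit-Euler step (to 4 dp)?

ω' = (-1.2373, 0.5813, 1.5117)
q' = (-0.8030, -0.0471, 0.4283, -0.4117)

angular accel α = (2.0333, -0.2333, 0.1457)
ω' = ω + α·dt = (-1.2373, 0.5813, 1.5117)
Hamilton product q⊗(0,ω) = (0.1473681, 1.9977767, 0.2427015, -0.7058766)
q' = normalize(q + ½dt·q⊗(0,ω)) = (-0.8030, -0.0471, 0.4283, -0.4117)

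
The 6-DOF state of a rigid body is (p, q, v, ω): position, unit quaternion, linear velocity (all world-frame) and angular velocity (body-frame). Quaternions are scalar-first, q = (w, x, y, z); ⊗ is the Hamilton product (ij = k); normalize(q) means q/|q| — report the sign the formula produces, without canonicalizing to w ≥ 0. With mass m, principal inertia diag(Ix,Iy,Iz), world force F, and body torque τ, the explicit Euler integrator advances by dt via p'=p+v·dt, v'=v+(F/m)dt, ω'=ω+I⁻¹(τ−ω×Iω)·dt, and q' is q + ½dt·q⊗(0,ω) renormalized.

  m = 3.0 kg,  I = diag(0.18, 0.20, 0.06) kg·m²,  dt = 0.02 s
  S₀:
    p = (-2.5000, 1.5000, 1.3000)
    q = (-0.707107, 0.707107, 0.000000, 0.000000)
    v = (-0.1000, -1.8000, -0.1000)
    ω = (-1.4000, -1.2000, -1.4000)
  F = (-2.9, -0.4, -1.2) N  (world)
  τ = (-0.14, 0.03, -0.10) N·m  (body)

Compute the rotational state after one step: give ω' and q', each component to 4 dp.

ω' = (-1.3894, -1.2205, -1.4445)
q' = (-0.6970, 0.7168, 0.0184, 0.0014)

precession coupling ω×(Iω) = (-0.2352, 0.2352, 0.0336)
(τ − ω×Iω)/I = (0.5289, -1.0260, -2.2267)
ω + α·dt = (-1.3894, -1.2205, -1.4445)
2q̇ = q⊗(0,ω) = (0.9899498, 0.9899498, 1.8384782, 0.1414214)
q + ½dt·q⊗(0,ω), renormalized = (-0.6970, 0.7168, 0.0184, 0.0014)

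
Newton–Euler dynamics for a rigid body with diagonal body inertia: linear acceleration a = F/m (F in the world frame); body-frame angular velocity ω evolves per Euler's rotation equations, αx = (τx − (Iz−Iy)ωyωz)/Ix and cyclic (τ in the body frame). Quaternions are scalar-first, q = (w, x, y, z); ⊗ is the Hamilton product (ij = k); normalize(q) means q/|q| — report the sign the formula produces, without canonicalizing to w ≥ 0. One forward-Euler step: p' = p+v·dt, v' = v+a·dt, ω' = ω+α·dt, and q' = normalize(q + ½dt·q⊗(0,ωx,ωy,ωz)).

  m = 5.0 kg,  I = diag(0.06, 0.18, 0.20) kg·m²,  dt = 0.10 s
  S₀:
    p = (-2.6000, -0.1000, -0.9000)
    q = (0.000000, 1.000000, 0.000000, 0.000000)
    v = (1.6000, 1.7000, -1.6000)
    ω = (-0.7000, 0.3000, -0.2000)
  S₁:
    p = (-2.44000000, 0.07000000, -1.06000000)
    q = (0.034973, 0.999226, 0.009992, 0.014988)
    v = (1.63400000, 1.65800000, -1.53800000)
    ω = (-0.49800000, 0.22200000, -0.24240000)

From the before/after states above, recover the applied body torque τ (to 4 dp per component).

Δω = ω₁−ω₀ = (0.20200000, -0.07800000, -0.04240000)
precession coupling = (-0.0012, -0.0196, -0.0252)
τ = I·(Δω/dt) + ω₀×(Iω₀) = (0.1200, -0.1600, -0.1100)

τ = (0.1200, -0.1600, -0.1100)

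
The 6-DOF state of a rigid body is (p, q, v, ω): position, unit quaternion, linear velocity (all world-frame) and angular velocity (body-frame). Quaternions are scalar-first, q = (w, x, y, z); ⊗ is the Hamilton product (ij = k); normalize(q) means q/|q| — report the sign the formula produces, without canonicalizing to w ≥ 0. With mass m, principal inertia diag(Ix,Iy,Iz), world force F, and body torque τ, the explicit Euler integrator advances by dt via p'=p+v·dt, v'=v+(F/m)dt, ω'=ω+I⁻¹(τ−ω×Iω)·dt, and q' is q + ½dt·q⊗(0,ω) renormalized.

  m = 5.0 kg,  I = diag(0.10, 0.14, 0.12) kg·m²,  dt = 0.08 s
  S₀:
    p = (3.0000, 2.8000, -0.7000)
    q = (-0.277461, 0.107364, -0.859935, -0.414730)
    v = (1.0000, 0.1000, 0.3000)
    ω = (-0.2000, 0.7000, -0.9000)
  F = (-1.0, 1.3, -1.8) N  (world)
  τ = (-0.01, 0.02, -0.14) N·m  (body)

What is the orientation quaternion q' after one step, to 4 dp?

2q̇ = q⊗(0,ω) = (0.2501703, 1.1197447, -0.0146491, 0.1528827)
q + ½dt·q⊗(0,ω), renormalized = (-0.2672, 0.1520, -0.8596, -0.4082)

q' = (-0.2672, 0.1520, -0.8596, -0.4082)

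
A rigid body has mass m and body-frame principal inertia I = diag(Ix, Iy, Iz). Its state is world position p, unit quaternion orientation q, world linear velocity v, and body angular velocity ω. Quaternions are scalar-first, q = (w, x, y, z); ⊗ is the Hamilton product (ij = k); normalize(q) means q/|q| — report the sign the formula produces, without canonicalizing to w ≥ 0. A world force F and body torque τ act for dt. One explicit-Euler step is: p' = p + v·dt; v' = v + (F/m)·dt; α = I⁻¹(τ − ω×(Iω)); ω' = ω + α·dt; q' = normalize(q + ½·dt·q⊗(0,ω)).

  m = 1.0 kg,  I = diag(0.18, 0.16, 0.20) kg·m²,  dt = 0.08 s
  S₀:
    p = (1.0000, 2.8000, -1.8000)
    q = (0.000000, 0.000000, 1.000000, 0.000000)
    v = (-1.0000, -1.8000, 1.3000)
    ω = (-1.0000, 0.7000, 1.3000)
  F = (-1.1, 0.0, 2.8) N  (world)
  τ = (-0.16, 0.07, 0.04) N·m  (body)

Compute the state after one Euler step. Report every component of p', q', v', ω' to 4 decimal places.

gyro term ω×Iω = (0.0364, 0.0260, 0.0140)
(τ − ω×Iω)/I = (-1.0911, 0.2750, 0.1300)
ω' = ω + α·dt = (-1.0873, 0.7220, 1.3104)
2q̇ = q⊗(0,ω) = (-0.7000000, 1.3000000, 0.0000000, 1.0000000)
q + ½dt·q⊗(0,ω), renormalized = (-0.0279, 0.0519, 0.9975, 0.0399)
a = (-1.1000, 0.0000, 2.8000)
p + v·dt = (0.9200, 2.6560, -1.6960)
new velocity v' = (-1.0880, -1.8000, 1.5240)

p' = (0.9200, 2.6560, -1.6960)
q' = (-0.0279, 0.0519, 0.9975, 0.0399)
v' = (-1.0880, -1.8000, 1.5240)
ω' = (-1.0873, 0.7220, 1.3104)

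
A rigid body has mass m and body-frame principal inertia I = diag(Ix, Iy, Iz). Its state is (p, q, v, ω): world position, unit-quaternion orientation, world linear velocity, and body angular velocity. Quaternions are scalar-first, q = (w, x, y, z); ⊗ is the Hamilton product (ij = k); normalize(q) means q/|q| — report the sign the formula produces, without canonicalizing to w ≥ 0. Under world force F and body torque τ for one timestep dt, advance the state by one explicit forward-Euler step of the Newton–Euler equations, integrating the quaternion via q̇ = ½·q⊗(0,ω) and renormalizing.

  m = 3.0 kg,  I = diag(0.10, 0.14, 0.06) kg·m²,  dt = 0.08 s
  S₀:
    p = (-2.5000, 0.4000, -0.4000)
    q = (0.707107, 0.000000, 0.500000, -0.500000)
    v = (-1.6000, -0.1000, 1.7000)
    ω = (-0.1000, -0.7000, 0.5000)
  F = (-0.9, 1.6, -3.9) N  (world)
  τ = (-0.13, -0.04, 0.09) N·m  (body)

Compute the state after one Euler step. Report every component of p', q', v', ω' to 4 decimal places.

a = F/m = (-0.3000, 0.5333, -1.3000)
new position p' = (-2.6280, 0.3920, -0.2640)
v' = v + a·dt = (-1.6240, -0.0573, 1.5960)
ω×(Iω) gyroscopic = (0.0280, -0.0020, 0.0028)
α = I⁻¹(τ − ω×Iω) = (-1.5800, -0.2714, 1.4533)
new body rate ω' = (-0.2264, -0.7217, 0.6163)
Hamilton product q⊗(0,ω) = (0.6000000, -0.1707107, -0.4449749, 0.4035535)
q' = normalize(q + ½dt·q⊗(0,ω)) = (0.7307, -0.0068, 0.4819, -0.4836)

p' = (-2.6280, 0.3920, -0.2640)
q' = (0.7307, -0.0068, 0.4819, -0.4836)
v' = (-1.6240, -0.0573, 1.5960)
ω' = (-0.2264, -0.7217, 0.6163)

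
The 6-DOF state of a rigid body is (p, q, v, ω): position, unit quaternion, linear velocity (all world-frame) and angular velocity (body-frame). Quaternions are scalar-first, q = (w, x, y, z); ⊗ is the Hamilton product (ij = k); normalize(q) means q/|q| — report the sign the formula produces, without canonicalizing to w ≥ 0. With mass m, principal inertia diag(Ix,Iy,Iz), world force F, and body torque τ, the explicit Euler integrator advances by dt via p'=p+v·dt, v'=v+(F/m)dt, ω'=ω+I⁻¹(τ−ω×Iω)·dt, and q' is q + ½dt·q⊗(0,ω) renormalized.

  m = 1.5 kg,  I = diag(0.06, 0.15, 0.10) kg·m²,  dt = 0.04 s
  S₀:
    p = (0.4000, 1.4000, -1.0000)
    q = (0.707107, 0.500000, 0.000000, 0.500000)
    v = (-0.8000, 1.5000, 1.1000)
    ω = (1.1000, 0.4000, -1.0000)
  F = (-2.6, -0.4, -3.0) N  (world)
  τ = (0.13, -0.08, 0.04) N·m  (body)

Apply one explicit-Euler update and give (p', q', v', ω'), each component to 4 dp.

p + v·dt = (0.3680, 1.4600, -0.9560)
v' = v + a·dt = (-0.8693, 1.4893, 1.0200)
α = I⁻¹(τ − ω×Iω) = (1.8333, -0.8267, 0.0040)
new body rate ω' = (1.1733, 0.3669, -0.9998)
Hamilton product q⊗(0,ω) = (-0.0500000, 0.5778177, 1.3328428, -0.5071070)
q' = normalize(q + ½dt·q⊗(0,ω)) = (0.7058, 0.5113, 0.0266, 0.4896)

p' = (0.3680, 1.4600, -0.9560)
q' = (0.7058, 0.5113, 0.0266, 0.4896)
v' = (-0.8693, 1.4893, 1.0200)
ω' = (1.1733, 0.3669, -0.9998)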